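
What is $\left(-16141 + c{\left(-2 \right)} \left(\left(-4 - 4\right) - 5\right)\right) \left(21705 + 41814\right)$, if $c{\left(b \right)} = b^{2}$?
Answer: $-1028563167$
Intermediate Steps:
$\left(-16141 + c{\left(-2 \right)} \left(\left(-4 - 4\right) - 5\right)\right) \left(21705 + 41814\right) = \left(-16141 + \left(-2\right)^{2} \left(\left(-4 - 4\right) - 5\right)\right) \left(21705 + 41814\right) = \left(-16141 + 4 \left(\left(-4 - 4\right) - 5\right)\right) 63519 = \left(-16141 + 4 \left(-8 - 5\right)\right) 63519 = \left(-16141 + 4 \left(-13\right)\right) 63519 = \left(-16141 - 52\right) 63519 = \left(-16193\right) 63519 = -1028563167$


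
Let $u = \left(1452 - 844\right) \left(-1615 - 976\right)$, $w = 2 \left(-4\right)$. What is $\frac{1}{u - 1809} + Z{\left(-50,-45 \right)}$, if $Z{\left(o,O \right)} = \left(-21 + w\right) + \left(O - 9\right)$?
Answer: $- \frac{130902372}{1577137} \approx -83.0$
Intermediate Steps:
$w = -8$
$Z{\left(o,O \right)} = -38 + O$ ($Z{\left(o,O \right)} = \left(-21 - 8\right) + \left(O - 9\right) = -29 + \left(O - 9\right) = -29 + \left(-9 + O\right) = -38 + O$)
$u = -1575328$ ($u = 608 \left(-1615 + \left(-1215 + 239\right)\right) = 608 \left(-1615 - 976\right) = 608 \left(-2591\right) = -1575328$)
$\frac{1}{u - 1809} + Z{\left(-50,-45 \right)} = \frac{1}{-1575328 - 1809} - 83 = \frac{1}{-1577137} - 83 = - \frac{1}{1577137} - 83 = - \frac{130902372}{1577137}$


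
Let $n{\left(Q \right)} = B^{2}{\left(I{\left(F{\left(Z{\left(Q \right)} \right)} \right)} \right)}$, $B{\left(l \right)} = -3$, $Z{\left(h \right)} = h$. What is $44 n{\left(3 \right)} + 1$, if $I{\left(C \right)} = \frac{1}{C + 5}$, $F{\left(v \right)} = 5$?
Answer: $397$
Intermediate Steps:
$I{\left(C \right)} = \frac{1}{5 + C}$
$n{\left(Q \right)} = 9$ ($n{\left(Q \right)} = \left(-3\right)^{2} = 9$)
$44 n{\left(3 \right)} + 1 = 44 \cdot 9 + 1 = 396 + 1 = 397$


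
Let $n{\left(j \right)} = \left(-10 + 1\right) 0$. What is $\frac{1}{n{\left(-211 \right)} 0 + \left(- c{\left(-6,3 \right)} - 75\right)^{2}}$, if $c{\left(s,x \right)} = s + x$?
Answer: $\frac{1}{5184} \approx 0.0001929$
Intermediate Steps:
$n{\left(j \right)} = 0$ ($n{\left(j \right)} = \left(-9\right) 0 = 0$)
$\frac{1}{n{\left(-211 \right)} 0 + \left(- c{\left(-6,3 \right)} - 75\right)^{2}} = \frac{1}{0 \cdot 0 + \left(- (-6 + 3) - 75\right)^{2}} = \frac{1}{0 + \left(\left(-1\right) \left(-3\right) - 75\right)^{2}} = \frac{1}{0 + \left(3 - 75\right)^{2}} = \frac{1}{0 + \left(-72\right)^{2}} = \frac{1}{0 + 5184} = \frac{1}{5184}$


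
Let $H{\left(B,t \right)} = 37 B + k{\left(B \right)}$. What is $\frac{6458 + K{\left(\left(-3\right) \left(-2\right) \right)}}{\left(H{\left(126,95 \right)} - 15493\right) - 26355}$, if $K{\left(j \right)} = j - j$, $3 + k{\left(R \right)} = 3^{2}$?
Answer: $- \frac{3229}{18590} \approx -0.1737$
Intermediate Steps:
$k{\left(R \right)} = 6$ ($k{\left(R \right)} = -3 + 3^{2} = -3 + 9 = 6$)
$K{\left(j \right)} = 0$
$H{\left(B,t \right)} = 6 + 37 B$ ($H{\left(B,t \right)} = 37 B + 6 = 6 + 37 B$)
$\frac{6458 + K{\left(\left(-3\right) \left(-2\right) \right)}}{\left(H{\left(126,95 \right)} - 15493\right) - 26355} = \frac{6458 + 0}{\left(\left(6 + 37 \cdot 126\right) - 15493\right) - 26355} = \frac{6458}{\left(\left(6 + 4662\right) - 15493\right) - 26355} = \frac{6458}{\left(4668 - 15493\right) - 26355} = \frac{6458}{-10825 - 26355} = \frac{6458}{-37180} = 6458 \left(- \frac{1}{37180}\right) = - \frac{3229}{18590}$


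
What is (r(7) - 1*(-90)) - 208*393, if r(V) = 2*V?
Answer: -81640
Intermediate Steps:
(r(7) - 1*(-90)) - 208*393 = (2*7 - 1*(-90)) - 208*393 = (14 + 90) - 81744 = 104 - 81744 = -81640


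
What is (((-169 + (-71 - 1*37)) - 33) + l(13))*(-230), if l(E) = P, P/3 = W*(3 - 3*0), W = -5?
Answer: 81650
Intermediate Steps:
P = -45 (P = 3*(-5*(3 - 3*0)) = 3*(-5*(3 + 0)) = 3*(-5*3) = 3*(-15) = -45)
l(E) = -45
(((-169 + (-71 - 1*37)) - 33) + l(13))*(-230) = (((-169 + (-71 - 1*37)) - 33) - 45)*(-230) = (((-169 + (-71 - 37)) - 33) - 45)*(-230) = (((-169 - 108) - 33) - 45)*(-230) = ((-277 - 33) - 45)*(-230) = (-310 - 45)*(-230) = -355*(-230) = 81650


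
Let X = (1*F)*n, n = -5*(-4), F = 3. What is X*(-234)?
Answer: -14040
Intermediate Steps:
n = 20
X = 60 (X = (1*3)*20 = 3*20 = 60)
X*(-234) = 60*(-234) = -14040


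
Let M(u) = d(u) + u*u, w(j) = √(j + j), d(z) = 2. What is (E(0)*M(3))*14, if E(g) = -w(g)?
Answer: 0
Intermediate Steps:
w(j) = √2*√j (w(j) = √(2*j) = √2*√j)
M(u) = 2 + u² (M(u) = 2 + u*u = 2 + u²)
E(g) = -√2*√g
(E(0)*M(3))*14 = ((-√2*√0)*(2 + 3²))*14 = ((-1*√2*0)*(2 + 9))*14 = (0*11)*14 = 0*14 = 0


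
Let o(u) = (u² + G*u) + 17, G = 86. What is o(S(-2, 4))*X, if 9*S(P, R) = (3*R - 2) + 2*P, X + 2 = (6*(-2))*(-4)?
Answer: 30958/9 ≈ 3439.8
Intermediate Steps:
X = 46 (X = -2 + (6*(-2))*(-4) = -2 - 12*(-4) = -2 + 48 = 46)
S(P, R) = -2/9 + R/3 + 2*P/9 (S(P, R) = ((3*R - 2) + 2*P)/9 = ((-2 + 3*R) + 2*P)/9 = (-2 + 2*P + 3*R)/9 = -2/9 + R/3 + 2*P/9)
o(u) = 17 + u² + 86*u (o(u) = (u² + 86*u) + 17 = 17 + u² + 86*u)
o(S(-2, 4))*X = (17 + (-2/9 + (⅓)*4 + (2/9)*(-2))² + 86*(-2/9 + (⅓)*4 + (2/9)*(-2)))*46 = (17 + (-2/9 + 4/3 - 4/9)² + 86*(-2/9 + 4/3 - 4/9))*46 = (17 + (⅔)² + 86*(⅔))*46 = (17 + 4/9 + 172/3)*46 = (673/9)*46 = 30958/9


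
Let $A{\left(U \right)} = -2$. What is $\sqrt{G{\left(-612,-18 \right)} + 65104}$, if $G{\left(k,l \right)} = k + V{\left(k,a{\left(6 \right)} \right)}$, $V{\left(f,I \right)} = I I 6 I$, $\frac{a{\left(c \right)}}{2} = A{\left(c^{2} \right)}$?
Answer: $2 \sqrt{16027} \approx 253.2$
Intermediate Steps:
$a{\left(c \right)} = -4$ ($a{\left(c \right)} = 2 \left(-2\right) = -4$)
$V{\left(f,I \right)} = 6 I^{3}$ ($V{\left(f,I \right)} = I^{2} \cdot 6 I = 6 I^{2} I = 6 I^{3}$)
$G{\left(k,l \right)} = -384 + k$ ($G{\left(k,l \right)} = k + 6 \left(-4\right)^{3} = k + 6 \left(-64\right) = k - 384 = -384 + k$)
$\sqrt{G{\left(-612,-18 \right)} + 65104} = \sqrt{\left(-384 - 612\right) + 65104} = \sqrt{-996 + 65104} = \sqrt{64108} = 2 \sqrt{16027}$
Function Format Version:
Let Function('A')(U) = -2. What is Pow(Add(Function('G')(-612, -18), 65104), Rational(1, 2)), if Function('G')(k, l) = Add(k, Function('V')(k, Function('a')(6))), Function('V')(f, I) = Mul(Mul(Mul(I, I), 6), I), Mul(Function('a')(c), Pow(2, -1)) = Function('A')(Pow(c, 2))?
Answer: Mul(2, Pow(16027, Rational(1, 2))) ≈ 253.20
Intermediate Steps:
Function('a')(c) = -4 (Function('a')(c) = Mul(2, -2) = -4)
Function('V')(f, I) = Mul(6, Pow(I, 3)) (Function('V')(f, I) = Mul(Mul(Pow(I, 2), 6), I) = Mul(Mul(6, Pow(I, 2)), I) = Mul(6, Pow(I, 3)))
Function('G')(k, l) = Add(-384, k) (Function('G')(k, l) = Add(k, Mul(6, Pow(-4, 3))) = Add(k, Mul(6, -64)) = Add(k, -384) = Add(-384, k))
Pow(Add(Function('G')(-612, -18), 65104), Rational(1, 2)) = Pow(Add(Add(-384, -612), 65104), Rational(1, 2)) = Pow(Add(-996, 65104), Rational(1, 2)) = Pow(64108, Rational(1, 2)) = Mul(2, Pow(16027, Rational(1, 2)))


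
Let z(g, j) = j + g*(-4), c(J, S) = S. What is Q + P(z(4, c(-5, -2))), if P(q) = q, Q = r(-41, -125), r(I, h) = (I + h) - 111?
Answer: -295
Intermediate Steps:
z(g, j) = j - 4*g
r(I, h) = -111 + I + h
Q = -277 (Q = -111 - 41 - 125 = -277)
Q + P(z(4, c(-5, -2))) = -277 + (-2 - 4*4) = -277 + (-2 - 16) = -277 - 18 = -295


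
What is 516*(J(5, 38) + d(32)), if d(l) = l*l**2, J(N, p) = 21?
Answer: 16919124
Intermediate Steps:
d(l) = l**3
516*(J(5, 38) + d(32)) = 516*(21 + 32**3) = 516*(21 + 32768) = 516*32789 = 16919124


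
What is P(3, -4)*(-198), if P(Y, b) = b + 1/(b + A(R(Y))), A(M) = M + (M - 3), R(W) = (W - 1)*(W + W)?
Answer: 13266/17 ≈ 780.35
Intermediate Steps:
R(W) = 2*W*(-1 + W) (R(W) = (-1 + W)*(2*W) = 2*W*(-1 + W))
A(M) = -3 + 2*M (A(M) = M + (-3 + M) = -3 + 2*M)
P(Y, b) = b + 1/(-3 + b + 4*Y*(-1 + Y)) (P(Y, b) = b + 1/(b + (-3 + 2*(2*Y*(-1 + Y)))) = b + 1/(b + (-3 + 4*Y*(-1 + Y))) = b + 1/(-3 + b + 4*Y*(-1 + Y)))
P(3, -4)*(-198) = ((1 + (-4)² - 4*(-3 + 4*3*(-1 + 3)))/(-3 - 4 + 4*3*(-1 + 3)))*(-198) = ((1 + 16 - 4*(-3 + 4*3*2))/(-3 - 4 + 4*3*2))*(-198) = ((1 + 16 - 4*(-3 + 24))/(-3 - 4 + 24))*(-198) = ((1 + 16 - 4*21)/17)*(-198) = ((1 + 16 - 84)/17)*(-198) = ((1/17)*(-67))*(-198) = -67/17*(-198) = 13266/17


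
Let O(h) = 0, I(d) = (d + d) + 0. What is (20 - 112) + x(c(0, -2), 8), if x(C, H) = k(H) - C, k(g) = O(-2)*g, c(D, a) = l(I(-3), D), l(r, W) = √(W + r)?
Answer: -92 - I*√6 ≈ -92.0 - 2.4495*I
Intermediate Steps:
I(d) = 2*d (I(d) = 2*d + 0 = 2*d)
c(D, a) = √(-6 + D) (c(D, a) = √(D + 2*(-3)) = √(D - 6) = √(-6 + D))
k(g) = 0 (k(g) = 0*g = 0)
x(C, H) = -C (x(C, H) = 0 - C = -C)
(20 - 112) + x(c(0, -2), 8) = (20 - 112) - √(-6 + 0) = -92 - √(-6) = -92 - I*√6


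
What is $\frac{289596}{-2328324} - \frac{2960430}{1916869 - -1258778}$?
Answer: $- \frac{217013746887}{205387086823} \approx -1.0566$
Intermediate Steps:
$\frac{289596}{-2328324} - \frac{2960430}{1916869 - -1258778} = 289596 \left(- \frac{1}{2328324}\right) - \frac{2960430}{1916869 + 1258778} = - \frac{24133}{194027} - \frac{2960430}{3175647} = - \frac{24133}{194027} - \frac{986810}{1058549} = - \frac{217013746887}{205387086823}$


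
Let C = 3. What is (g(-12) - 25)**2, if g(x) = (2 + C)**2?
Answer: 0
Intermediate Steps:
g(x) = 25 (g(x) = (2 + 3)**2 = 5**2 = 25)
(g(-12) - 25)**2 = (25 - 25)**2 = 0**2 = 0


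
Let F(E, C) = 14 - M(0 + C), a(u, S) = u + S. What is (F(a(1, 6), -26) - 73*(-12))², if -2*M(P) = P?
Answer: 769129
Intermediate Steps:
M(P) = -P/2
a(u, S) = S + u
F(E, C) = 14 + C/2 (F(E, C) = 14 - (-1)*(0 + C)/2 = 14 - (-1)*C/2 = 14 + C/2)
(F(a(1, 6), -26) - 73*(-12))² = ((14 + (½)*(-26)) - 73*(-12))² = ((14 - 13) + 876)² = (1 + 876)² = 877² = 769129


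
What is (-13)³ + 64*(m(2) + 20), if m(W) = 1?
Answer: -853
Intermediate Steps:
(-13)³ + 64*(m(2) + 20) = (-13)³ + 64*(1 + 20) = -2197 + 64*21 = -2197 + 1344 = -853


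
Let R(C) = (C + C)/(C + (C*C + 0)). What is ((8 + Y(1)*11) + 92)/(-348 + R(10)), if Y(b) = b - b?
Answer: -550/1913 ≈ -0.28751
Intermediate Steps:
Y(b) = 0
R(C) = 2*C/(C + C²) (R(C) = (2*C)/(C + (C² + 0)) = (2*C)/(C + C²) = 2*C/(C + C²))
((8 + Y(1)*11) + 92)/(-348 + R(10)) = ((8 + 0*11) + 92)/(-348 + 2/(1 + 10)) = ((8 + 0) + 92)/(-348 + 2/11) = (8 + 92)/(-348 + 2*(1/11)) = 100/(-348 + 2/11) = 100/(-3826/11) = 100*(-11/3826) = -550/1913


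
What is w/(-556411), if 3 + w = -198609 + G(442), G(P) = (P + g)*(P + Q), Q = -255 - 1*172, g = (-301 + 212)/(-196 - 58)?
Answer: 48762093/141328394 ≈ 0.34503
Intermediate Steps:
g = 89/254 (g = -89/(-254) = -89*(-1/254) = 89/254 ≈ 0.35039)
Q = -427 (Q = -255 - 172 = -427)
G(P) = (-427 + P)*(89/254 + P) (G(P) = (P + 89/254)*(P - 427) = (89/254 + P)*(-427 + P) = (-427 + P)*(89/254 + P))
w = -48762093/254 (w = -3 + (-198609 + (-38003/254 + 442² - 108369/254*442)) = -3 + (-198609 + (-38003/254 + 195364 - 23949549/127)) = -3 + (-198609 + 1685355/254) = -3 - 48761331/254 = -48762093/254 ≈ -1.9198e+5)
w/(-556411) = -48762093/254/(-556411) = -48762093/254*(-1/556411) = 48762093/141328394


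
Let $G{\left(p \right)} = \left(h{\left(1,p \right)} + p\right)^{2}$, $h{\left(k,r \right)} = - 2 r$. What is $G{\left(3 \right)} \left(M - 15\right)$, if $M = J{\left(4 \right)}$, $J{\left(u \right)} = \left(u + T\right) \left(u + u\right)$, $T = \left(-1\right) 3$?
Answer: $-63$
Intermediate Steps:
$T = -3$
$J{\left(u \right)} = 2 u \left(-3 + u\right)$ ($J{\left(u \right)} = \left(u - 3\right) \left(u + u\right) = \left(-3 + u\right) 2 u = 2 u \left(-3 + u\right)$)
$M = 8$ ($M = 2 \cdot 4 \left(-3 + 4\right) = 2 \cdot 4 \cdot 1 = 8$)
$G{\left(p \right)} = p^{2}$ ($G{\left(p \right)} = \left(- 2 p + p\right)^{2} = \left(- p\right)^{2} = p^{2}$)
$G{\left(3 \right)} \left(M - 15\right) = 3^{2} \left(8 - 15\right) = 9 \left(8 - 15\right) = 9 \left(-7\right) = -63$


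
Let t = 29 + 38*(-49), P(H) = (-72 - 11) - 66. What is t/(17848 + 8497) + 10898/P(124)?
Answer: -287380927/3925405 ≈ -73.210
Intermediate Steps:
P(H) = -149 (P(H) = -83 - 66 = -149)
t = -1833 (t = 29 - 1862 = -1833)
t/(17848 + 8497) + 10898/P(124) = -1833/(17848 + 8497) + 10898/(-149) = -1833/26345 + 10898*(-1/149) = -1833*1/26345 - 10898/149 = -1833/26345 - 10898/149 = -287380927/3925405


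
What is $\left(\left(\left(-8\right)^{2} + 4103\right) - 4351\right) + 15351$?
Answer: $15167$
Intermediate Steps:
$\left(\left(\left(-8\right)^{2} + 4103\right) - 4351\right) + 15351 = \left(\left(64 + 4103\right) - 4351\right) + 15351 = \left(4167 - 4351\right) + 15351 = -184 + 15351 = 15167$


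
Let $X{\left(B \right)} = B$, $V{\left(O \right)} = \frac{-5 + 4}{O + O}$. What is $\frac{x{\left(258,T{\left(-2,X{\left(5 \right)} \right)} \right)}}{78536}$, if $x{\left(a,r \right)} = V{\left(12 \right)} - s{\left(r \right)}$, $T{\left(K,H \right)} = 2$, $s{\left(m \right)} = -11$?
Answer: $\frac{263}{1884864} \approx 0.00013953$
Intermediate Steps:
$V{\left(O \right)} = - \frac{1}{2 O}$
$x{\left(a,r \right)} = \frac{263}{24}$ ($x{\left(a,r \right)} = - \frac{1}{2 \cdot 12} - -11 = \left(- \frac{1}{2}\right) \frac{1}{12} + 11 = - \frac{1}{24} + 11 = \frac{263}{24}$)
$\frac{x{\left(258,T{\left(-2,X{\left(5 \right)} \right)} \right)}}{78536} = \frac{263}{24 \cdot 78536} = \frac{263}{24} \cdot \frac{1}{78536} = \frac{263}{1884864}$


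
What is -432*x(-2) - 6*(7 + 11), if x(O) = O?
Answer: 756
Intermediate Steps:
-432*x(-2) - 6*(7 + 11) = -432*(-2) - 6*(7 + 11) = 864 - 6*18 = 864 - 108 = 756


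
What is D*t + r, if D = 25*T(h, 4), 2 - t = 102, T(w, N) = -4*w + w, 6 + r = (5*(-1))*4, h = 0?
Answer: -26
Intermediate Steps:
r = -26 (r = -6 + (5*(-1))*4 = -6 - 5*4 = -6 - 20 = -26)
T(w, N) = -3*w
t = -100 (t = 2 - 1*102 = 2 - 102 = -100)
D = 0 (D = 25*(-3*0) = 25*0 = 0)
D*t + r = 0*(-100) - 26 = 0 - 26 = -26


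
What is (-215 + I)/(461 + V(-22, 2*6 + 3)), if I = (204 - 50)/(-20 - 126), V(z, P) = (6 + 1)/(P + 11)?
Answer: -410072/875489 ≈ -0.46839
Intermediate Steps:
V(z, P) = 7/(11 + P)
I = -77/73 (I = 154/(-146) = 154*(-1/146) = -77/73 ≈ -1.0548)
(-215 + I)/(461 + V(-22, 2*6 + 3)) = (-215 - 77/73)/(461 + 7/(11 + (2*6 + 3))) = -15772/(73*(461 + 7/(11 + (12 + 3)))) = -15772/(73*(461 + 7/(11 + 15))) = -15772/(73*(461 + 7/26)) = -15772/(73*11993/26) = -15772/73*26/11993 = -410072/875489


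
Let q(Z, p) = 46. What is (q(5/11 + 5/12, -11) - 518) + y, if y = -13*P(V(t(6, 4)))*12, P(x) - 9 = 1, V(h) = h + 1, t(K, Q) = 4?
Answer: -2032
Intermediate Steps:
V(h) = 1 + h
P(x) = 10 (P(x) = 9 + 1 = 10)
y = -1560 (y = -13*10*12 = -130*12 = -1560)
(q(5/11 + 5/12, -11) - 518) + y = (46 - 518) - 1560 = -472 - 1560 = -2032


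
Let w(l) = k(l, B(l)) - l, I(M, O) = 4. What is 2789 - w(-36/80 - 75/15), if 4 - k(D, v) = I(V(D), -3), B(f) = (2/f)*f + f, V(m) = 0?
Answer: 55671/20 ≈ 2783.6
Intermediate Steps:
B(f) = 2 + f
k(D, v) = 0 (k(D, v) = 4 - 1*4 = 4 - 4 = 0)
w(l) = -l (w(l) = 0 - l = -l)
2789 - w(-36/80 - 75/15) = 2789 - (-1)*(-36/80 - 75/15) = 2789 - (-1)*(-36*1/80 - 75*1/15) = 2789 - (-1)*(-9/20 - 5) = 2789 - (-1)*(-109)/20 = 2789 - 1*109/20 = 2789 - 109/20 = 55671/20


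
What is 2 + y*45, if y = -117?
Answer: -5263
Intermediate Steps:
2 + y*45 = 2 - 117*45 = 2 - 5265 = -5263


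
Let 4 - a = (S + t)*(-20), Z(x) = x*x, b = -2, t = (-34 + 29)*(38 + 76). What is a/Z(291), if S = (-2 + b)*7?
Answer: -11956/84681 ≈ -0.14119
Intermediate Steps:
t = -570 (t = -5*114 = -570)
S = -28 (S = (-2 - 2)*7 = -4*7 = -28)
Z(x) = x²
a = -11956 (a = 4 - (-28 - 570)*(-20) = 4 - (-598)*(-20) = 4 - 1*11960 = 4 - 11960 = -11956)
a/Z(291) = -11956/(291²) = -11956/84681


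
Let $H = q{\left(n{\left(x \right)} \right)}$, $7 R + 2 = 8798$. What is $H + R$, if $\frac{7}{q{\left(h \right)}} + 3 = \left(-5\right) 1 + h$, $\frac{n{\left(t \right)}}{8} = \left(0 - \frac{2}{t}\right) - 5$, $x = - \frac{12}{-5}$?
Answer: $\frac{1442397}{1148} \approx 1256.4$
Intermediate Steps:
$R = \frac{8796}{7}$ ($R = - \frac{2}{7} + \frac{1}{7} \cdot 8798 = - \frac{2}{7} + \frac{8798}{7} = \frac{8796}{7} \approx 1256.6$)
$x = \frac{12}{5}$ ($x = \left(-12\right) \left(- \frac{1}{5}\right) = \frac{12}{5} \approx 2.4$)
$n{\left(t \right)} = -40 - \frac{16}{t}$ ($n{\left(t \right)} = 8 \left(\left(0 - \frac{2}{t}\right) - 5\right) = 8 \left(- \frac{2}{t} - 5\right) = 8 \left(-5 - \frac{2}{t}\right) = -40 - \frac{16}{t}$)
$q{\left(h \right)} = \frac{7}{-8 + h}$ ($q{\left(h \right)} = \frac{7}{-3 + \left(\left(-5\right) 1 + h\right)} = \frac{7}{-3 + \left(-5 + h\right)} = \frac{7}{-8 + h}$)
$H = - \frac{21}{164}$ ($H = \frac{7}{-8 - \left(40 + \frac{16}{\frac{12}{5}}\right)} = \frac{7}{-8 - \frac{140}{3}} = \frac{7}{- \frac{164}{3}} = 7 \left(- \frac{3}{164}\right) = - \frac{21}{164} \approx -0.12805$)
$H + R = - \frac{21}{164} + \frac{8796}{7} = \frac{1442397}{1148}$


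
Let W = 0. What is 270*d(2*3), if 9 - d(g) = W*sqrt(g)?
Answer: 2430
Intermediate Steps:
d(g) = 9 (d(g) = 9 - 0*sqrt(g) = 9 - 1*0 = 9 + 0 = 9)
270*d(2*3) = 270*9 = 2430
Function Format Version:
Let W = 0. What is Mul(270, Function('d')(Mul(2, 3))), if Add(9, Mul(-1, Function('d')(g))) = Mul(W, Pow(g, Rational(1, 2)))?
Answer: 2430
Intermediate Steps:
Function('d')(g) = 9 (Function('d')(g) = Add(9, Mul(-1, Mul(0, Pow(g, Rational(1, 2))))) = Add(9, Mul(-1, 0)) = Add(9, 0) = 9)
Mul(270, Function('d')(Mul(2, 3))) = Mul(270, 9) = 2430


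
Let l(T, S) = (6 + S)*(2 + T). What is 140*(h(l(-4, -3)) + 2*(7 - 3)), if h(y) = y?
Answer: 280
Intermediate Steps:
l(T, S) = (2 + T)*(6 + S)
140*(h(l(-4, -3)) + 2*(7 - 3)) = 140*((12 + 2*(-3) + 6*(-4) - 3*(-4)) + 2*(7 - 3)) = 140*((12 - 6 - 24 + 12) + 2*4) = 140*(-6 + 8) = 140*2 = 280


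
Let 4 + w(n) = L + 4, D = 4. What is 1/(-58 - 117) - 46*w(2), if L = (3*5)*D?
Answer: -483001/175 ≈ -2760.0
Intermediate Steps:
L = 60 (L = (3*5)*4 = 15*4 = 60)
w(n) = 60 (w(n) = -4 + (60 + 4) = -4 + 64 = 60)
1/(-58 - 117) - 46*w(2) = 1/(-58 - 117) - 46*60 = 1/(-175) - 2760 = -1/175 - 2760 = -483001/175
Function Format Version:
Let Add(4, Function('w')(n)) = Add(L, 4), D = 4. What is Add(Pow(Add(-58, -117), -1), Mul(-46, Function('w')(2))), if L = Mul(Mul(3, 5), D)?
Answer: Rational(-483001, 175) ≈ -2760.0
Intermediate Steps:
L = 60 (L = Mul(Mul(3, 5), 4) = Mul(15, 4) = 60)
Function('w')(n) = 60 (Function('w')(n) = Add(-4, Add(60, 4)) = Add(-4, 64) = 60)
Add(Pow(Add(-58, -117), -1), Mul(-46, Function('w')(2))) = Add(Pow(Add(-58, -117), -1), Mul(-46, 60)) = Add(Pow(-175, -1), -2760) = Add(Rational(-1, 175), -2760) = Rational(-483001, 175)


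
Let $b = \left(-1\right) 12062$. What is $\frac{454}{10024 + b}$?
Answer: $- \frac{227}{1019} \approx -0.22277$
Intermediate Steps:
$b = -12062$
$\frac{454}{10024 + b} = \frac{454}{10024 - 12062} = \frac{454}{-2038} = 454 \left(- \frac{1}{2038}\right) = - \frac{227}{1019}$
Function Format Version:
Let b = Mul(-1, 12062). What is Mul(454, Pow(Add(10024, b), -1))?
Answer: Rational(-227, 1019) ≈ -0.22277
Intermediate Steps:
b = -12062
Mul(454, Pow(Add(10024, b), -1)) = Mul(454, Pow(Add(10024, -12062), -1)) = Mul(454, Pow(-2038, -1)) = Mul(454, Rational(-1, 2038)) = Rational(-227, 1019)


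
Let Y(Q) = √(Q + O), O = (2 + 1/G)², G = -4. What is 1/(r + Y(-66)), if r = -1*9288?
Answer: -148608/1380272111 - 4*I*√1007/1380272111 ≈ -0.00010767 - 9.1962e-8*I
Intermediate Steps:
O = 49/16 (O = (2 + 1/(-4))² = (2 - ¼)² = (7/4)² = 49/16 ≈ 3.0625)
r = -9288
Y(Q) = √(49/16 + Q) (Y(Q) = √(Q + 49/16) = √(49/16 + Q))
1/(r + Y(-66)) = 1/(-9288 + √(49 + 16*(-66))/4) = 1/(-9288 + √(49 - 1056)/4) = 1/(-9288 + √(-1007)/4) = 1/(-9288 + (I*√1007)/4) = 1/(-9288 + I*√1007/4)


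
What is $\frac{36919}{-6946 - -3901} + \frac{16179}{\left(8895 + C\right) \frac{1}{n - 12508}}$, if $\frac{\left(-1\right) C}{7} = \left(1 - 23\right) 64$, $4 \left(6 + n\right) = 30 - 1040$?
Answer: $- \frac{1259269185653}{114193590} \approx -11028.0$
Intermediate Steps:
$n = - \frac{517}{2}$ ($n = -6 + \frac{30 - 1040}{4} = -6 + \frac{1}{4} \left(-1010\right) = -6 - \frac{505}{2} = - \frac{517}{2} \approx -258.5$)
$C = 9856$ ($C = - 7 \left(1 - 23\right) 64 = - 7 \left(\left(-22\right) 64\right) = \left(-7\right) \left(-1408\right) = 9856$)
$\frac{36919}{-6946 - -3901} + \frac{16179}{\left(8895 + C\right) \frac{1}{n - 12508}} = \frac{36919}{-6946 - -3901} + \frac{16179}{\left(8895 + 9856\right) \frac{1}{- \frac{517}{2} - 12508}} = \frac{36919}{-6946 + 3901} + \frac{16179}{18751 \frac{1}{- \frac{25533}{2}}} = \frac{36919}{-3045} + \frac{16179}{18751 \left(- \frac{2}{25533}\right)} = 36919 \left(- \frac{1}{3045}\right) + \frac{16179}{- \frac{37502}{25533}} = - \frac{36919}{3045} + 16179 \left(- \frac{25533}{37502}\right) = - \frac{36919}{3045} - \frac{413098407}{37502} = - \frac{1259269185653}{114193590}$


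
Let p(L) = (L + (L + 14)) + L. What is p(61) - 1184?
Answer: -987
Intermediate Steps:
p(L) = 14 + 3*L (p(L) = (L + (14 + L)) + L = (14 + 2*L) + L = 14 + 3*L)
p(61) - 1184 = (14 + 3*61) - 1184 = (14 + 183) - 1184 = 197 - 1184 = -987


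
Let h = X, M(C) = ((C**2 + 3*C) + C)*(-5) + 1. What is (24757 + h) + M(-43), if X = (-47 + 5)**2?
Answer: 18137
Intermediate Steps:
M(C) = 1 - 20*C - 5*C**2 (M(C) = (C**2 + 4*C)*(-5) + 1 = (-20*C - 5*C**2) + 1 = 1 - 20*C - 5*C**2)
X = 1764 (X = (-42)**2 = 1764)
h = 1764
(24757 + h) + M(-43) = (24757 + 1764) + (1 - 20*(-43) - 5*(-43)**2) = 26521 + (1 + 860 - 5*1849) = 26521 + (1 + 860 - 9245) = 26521 - 8384 = 18137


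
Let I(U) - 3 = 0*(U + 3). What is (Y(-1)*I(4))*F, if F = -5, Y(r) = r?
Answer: 15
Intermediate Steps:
I(U) = 3 (I(U) = 3 + 0*(U + 3) = 3 + 0*(3 + U) = 3 + 0 = 3)
(Y(-1)*I(4))*F = -1*3*(-5) = -3*(-5) = 15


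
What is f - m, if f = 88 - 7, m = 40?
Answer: 41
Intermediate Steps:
f = 81
f - m = 81 - 1*40 = 81 - 40 = 41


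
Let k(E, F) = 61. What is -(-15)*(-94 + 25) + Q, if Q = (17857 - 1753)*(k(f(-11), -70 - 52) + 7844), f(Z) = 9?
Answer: 127301085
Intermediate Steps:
Q = 127302120 (Q = (17857 - 1753)*(61 + 7844) = 16104*7905 = 127302120)
-(-15)*(-94 + 25) + Q = -(-15)*(-94 + 25) + 127302120 = -(-15)*(-69) + 127302120 = -1*1035 + 127302120 = -1035 + 127302120 = 127301085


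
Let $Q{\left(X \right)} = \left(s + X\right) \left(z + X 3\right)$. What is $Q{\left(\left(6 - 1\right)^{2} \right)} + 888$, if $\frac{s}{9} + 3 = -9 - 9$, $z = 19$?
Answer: $-14528$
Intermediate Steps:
$s = -189$ ($s = -27 + 9 \left(-9 - 9\right) = -27 + 9 \left(-18\right) = -27 - 162 = -189$)
$Q{\left(X \right)} = \left(-189 + X\right) \left(19 + 3 X\right)$ ($Q{\left(X \right)} = \left(-189 + X\right) \left(19 + X 3\right) = \left(-189 + X\right) \left(19 + 3 X\right)$)
$Q{\left(\left(6 - 1\right)^{2} \right)} + 888 = \left(-3591 - 548 \left(6 - 1\right)^{2} + 3 \left(\left(6 - 1\right)^{2}\right)^{2}\right) + 888 = \left(-3591 - 548 \cdot 5^{2} + 3 \left(5^{2}\right)^{2}\right) + 888 = \left(-3591 - 13700 + 3 \cdot 25^{2}\right) + 888 = \left(-3591 - 13700 + 3 \cdot 625\right) + 888 = \left(-3591 - 13700 + 1875\right) + 888 = -15416 + 888 = -14528$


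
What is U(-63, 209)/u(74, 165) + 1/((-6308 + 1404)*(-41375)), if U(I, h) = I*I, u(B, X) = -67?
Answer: -805322006933/13594501000 ≈ -59.239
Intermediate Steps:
U(I, h) = I**2
U(-63, 209)/u(74, 165) + 1/((-6308 + 1404)*(-41375)) = (-63)**2/(-67) + 1/((-6308 + 1404)*(-41375)) = 3969*(-1/67) - 1/41375/(-4904) = -3969/67 - 1/4904*(-1/41375) = -3969/67 + 1/202903000 = -805322006933/13594501000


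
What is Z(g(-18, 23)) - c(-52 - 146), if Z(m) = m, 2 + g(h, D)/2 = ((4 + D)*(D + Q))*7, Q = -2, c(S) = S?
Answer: 8132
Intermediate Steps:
g(h, D) = -4 + 14*(-2 + D)*(4 + D) (g(h, D) = -4 + 2*(((4 + D)*(D - 2))*7) = -4 + 2*(((4 + D)*(-2 + D))*7) = -4 + 2*(((-2 + D)*(4 + D))*7) = -4 + 2*(7*(-2 + D)*(4 + D)) = -4 + 14*(-2 + D)*(4 + D))
Z(g(-18, 23)) - c(-52 - 146) = (-116 + 14*23**2 + 28*23) - (-52 - 146) = (-116 + 14*529 + 644) - 1*(-198) = (-116 + 7406 + 644) + 198 = 7934 + 198 = 8132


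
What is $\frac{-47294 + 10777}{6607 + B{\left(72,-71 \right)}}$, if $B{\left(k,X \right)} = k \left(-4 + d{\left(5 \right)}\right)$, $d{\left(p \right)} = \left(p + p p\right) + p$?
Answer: $- \frac{36517}{8839} \approx -4.1313$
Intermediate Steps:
$d{\left(p \right)} = p^{2} + 2 p$ ($d{\left(p \right)} = \left(p + p^{2}\right) + p = p^{2} + 2 p$)
$B{\left(k,X \right)} = 31 k$ ($B{\left(k,X \right)} = k \left(-4 + 5 \left(2 + 5\right)\right) = k \left(-4 + 5 \cdot 7\right) = k \left(-4 + 35\right) = k 31 = 31 k$)
$\frac{-47294 + 10777}{6607 + B{\left(72,-71 \right)}} = \frac{-47294 + 10777}{6607 + 31 \cdot 72} = - \frac{36517}{6607 + 2232} = - \frac{36517}{8839}$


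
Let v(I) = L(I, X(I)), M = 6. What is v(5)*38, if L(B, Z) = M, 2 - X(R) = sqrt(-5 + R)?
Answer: 228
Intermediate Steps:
X(R) = 2 - sqrt(-5 + R)
L(B, Z) = 6
v(I) = 6
v(5)*38 = 6*38 = 228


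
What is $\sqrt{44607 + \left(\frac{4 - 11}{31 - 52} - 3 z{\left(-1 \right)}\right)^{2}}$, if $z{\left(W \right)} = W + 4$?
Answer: $\frac{\sqrt{402139}}{3} \approx 211.38$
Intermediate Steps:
$z{\left(W \right)} = 4 + W$
$\sqrt{44607 + \left(\frac{4 - 11}{31 - 52} - 3 z{\left(-1 \right)}\right)^{2}} = \sqrt{44607 + \left(\frac{4 - 11}{31 - 52} - 3 \left(4 - 1\right)\right)^{2}} = \sqrt{44607 + \left(- \frac{7}{-21} - 9\right)^{2}} = \sqrt{44607 + \left(\left(-7\right) \left(- \frac{1}{21}\right) - 9\right)^{2}} = \sqrt{44607 + \left(\frac{1}{3} - 9\right)^{2}} = \sqrt{44607 + \left(- \frac{26}{3}\right)^{2}} = \sqrt{44607 + \frac{676}{9}} = \sqrt{\frac{402139}{9}} = \frac{\sqrt{402139}}{3}$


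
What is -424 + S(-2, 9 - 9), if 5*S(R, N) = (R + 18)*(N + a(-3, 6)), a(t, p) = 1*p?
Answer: -2024/5 ≈ -404.80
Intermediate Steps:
a(t, p) = p
S(R, N) = (6 + N)*(18 + R)/5 (S(R, N) = ((R + 18)*(N + 6))/5 = ((18 + R)*(6 + N))/5 = ((6 + N)*(18 + R))/5 = (6 + N)*(18 + R)/5)
-424 + S(-2, 9 - 9) = -424 + (108/5 + (6/5)*(-2) + 18*(9 - 9)/5 + (⅕)*(9 - 9)*(-2)) = -424 + (108/5 - 12/5 + (18/5)*0 + (⅕)*0*(-2)) = -424 + (108/5 - 12/5 + 0 + 0) = -424 + 96/5 = -2024/5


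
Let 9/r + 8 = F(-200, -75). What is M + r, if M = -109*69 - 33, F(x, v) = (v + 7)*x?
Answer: -102673959/13592 ≈ -7554.0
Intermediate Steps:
F(x, v) = x*(7 + v) (F(x, v) = (7 + v)*x = x*(7 + v))
r = 9/13592 (r = 9/(-8 - 200*(7 - 75)) = 9/(-8 - 200*(-68)) = 9/(-8 + 13600) = 9/13592 ≈ 0.00066215)
M = -7554 (M = -7521 - 33 = -7554)
M + r = -7554 + 9/13592 = -102673959/13592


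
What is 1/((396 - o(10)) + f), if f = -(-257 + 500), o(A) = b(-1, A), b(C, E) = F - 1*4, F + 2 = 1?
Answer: 1/158 ≈ 0.0063291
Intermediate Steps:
F = -1 (F = -2 + 1 = -1)
b(C, E) = -5 (b(C, E) = -1 - 1*4 = -1 - 4 = -5)
o(A) = -5
f = -243 (f = -1*243 = -243)
1/((396 - o(10)) + f) = 1/((396 - 1*(-5)) - 243) = 1/((396 + 5) - 243) = 1/(401 - 243) = 1/158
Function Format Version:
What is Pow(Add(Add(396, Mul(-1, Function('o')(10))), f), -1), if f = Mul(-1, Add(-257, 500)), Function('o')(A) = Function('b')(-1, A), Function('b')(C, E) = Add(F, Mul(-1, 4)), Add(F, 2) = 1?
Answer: Rational(1, 158) ≈ 0.0063291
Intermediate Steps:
F = -1 (F = Add(-2, 1) = -1)
Function('b')(C, E) = -5 (Function('b')(C, E) = Add(-1, Mul(-1, 4)) = Add(-1, -4) = -5)
Function('o')(A) = -5
f = -243 (f = Mul(-1, 243) = -243)
Pow(Add(Add(396, Mul(-1, Function('o')(10))), f), -1) = Pow(Add(Add(396, Mul(-1, -5)), -243), -1) = Pow(Add(Add(396, 5), -243), -1) = Pow(Add(401, -243), -1) = Pow(158, -1) = Rational(1, 158)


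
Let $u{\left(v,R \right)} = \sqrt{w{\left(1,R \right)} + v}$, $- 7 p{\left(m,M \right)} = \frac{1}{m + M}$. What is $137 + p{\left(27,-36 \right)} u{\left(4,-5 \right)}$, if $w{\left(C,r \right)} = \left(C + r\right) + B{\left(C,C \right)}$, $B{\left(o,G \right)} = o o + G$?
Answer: $137 + \frac{\sqrt{2}}{63} \approx 137.02$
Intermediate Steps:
$B{\left(o,G \right)} = G + o^{2}$ ($B{\left(o,G \right)} = o^{2} + G = G + o^{2}$)
$w{\left(C,r \right)} = r + C^{2} + 2 C$ ($w{\left(C,r \right)} = \left(C + r\right) + \left(C + C^{2}\right) = r + C^{2} + 2 C$)
$p{\left(m,M \right)} = - \frac{1}{7 \left(M + m\right)}$ ($p{\left(m,M \right)} = - \frac{1}{7 \left(m + M\right)} = - \frac{1}{7 \left(M + m\right)}$)
$u{\left(v,R \right)} = \sqrt{3 + R + v}$ ($u{\left(v,R \right)} = \sqrt{\left(R + 1^{2} + 2 \cdot 1\right) + v} = \sqrt{\left(R + 1 + 2\right) + v} = \sqrt{\left(3 + R\right) + v} = \sqrt{3 + R + v}$)
$137 + p{\left(27,-36 \right)} u{\left(4,-5 \right)} = 137 + - \frac{1}{7 \left(-36\right) + 7 \cdot 27} \sqrt{3 - 5 + 4} = 137 + - \frac{1}{-252 + 189} \sqrt{2} = 137 + - \frac{1}{-63} \sqrt{2} = 137 + \left(-1\right) \left(- \frac{1}{63}\right) \sqrt{2} = 137 + \frac{\sqrt{2}}{63}$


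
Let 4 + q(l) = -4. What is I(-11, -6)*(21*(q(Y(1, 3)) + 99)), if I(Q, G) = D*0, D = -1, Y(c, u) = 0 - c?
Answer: 0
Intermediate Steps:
Y(c, u) = -c
q(l) = -8 (q(l) = -4 - 4 = -8)
I(Q, G) = 0 (I(Q, G) = -1*0 = 0)
I(-11, -6)*(21*(q(Y(1, 3)) + 99)) = 0*(21*(-8 + 99)) = 0*(21*91) = 0*1911 = 0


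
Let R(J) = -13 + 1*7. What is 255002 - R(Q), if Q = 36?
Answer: 255008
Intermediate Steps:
R(J) = -6 (R(J) = -13 + 7 = -6)
255002 - R(Q) = 255002 - 1*(-6) = 255002 + 6 = 255008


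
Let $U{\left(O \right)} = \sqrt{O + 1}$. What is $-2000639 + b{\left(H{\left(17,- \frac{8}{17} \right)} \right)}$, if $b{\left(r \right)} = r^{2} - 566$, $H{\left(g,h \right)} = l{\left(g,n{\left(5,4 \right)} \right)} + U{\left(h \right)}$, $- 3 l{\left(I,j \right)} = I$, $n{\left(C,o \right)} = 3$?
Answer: $- \frac{306179371}{153} - 2 \sqrt{17} \approx -2.0012 \cdot 10^{6}$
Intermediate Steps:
$l{\left(I,j \right)} = - \frac{I}{3}$
$U{\left(O \right)} = \sqrt{1 + O}$
$H{\left(g,h \right)} = \sqrt{1 + h} - \frac{g}{3}$ ($H{\left(g,h \right)} = - \frac{g}{3} + \sqrt{1 + h} = \sqrt{1 + h} - \frac{g}{3}$)
$b{\left(r \right)} = -566 + r^{2}$
$-2000639 + b{\left(H{\left(17,- \frac{8}{17} \right)} \right)} = -2000639 - \left(566 - \left(\sqrt{1 - \frac{8}{17}} - \frac{17}{3}\right)^{2}\right) = -2000639 - \left(566 - \left(\sqrt{\frac{9}{17}} - \frac{17}{3}\right)^{2}\right) = -2000639 - \left(566 - \left(\frac{3 \sqrt{17}}{17} - \frac{17}{3}\right)^{2}\right) = -2000639 - \left(566 - \left(- \frac{17}{3} + \frac{3 \sqrt{17}}{17}\right)^{2}\right) = -2001205 + \left(- \frac{17}{3} + \frac{3 \sqrt{17}}{17}\right)^{2}$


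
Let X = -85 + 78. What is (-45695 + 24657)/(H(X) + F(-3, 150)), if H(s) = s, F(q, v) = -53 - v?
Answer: 10519/105 ≈ 100.18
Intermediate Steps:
X = -7
(-45695 + 24657)/(H(X) + F(-3, 150)) = (-45695 + 24657)/(-7 + (-53 - 1*150)) = -21038/(-7 + (-53 - 150)) = -21038/(-7 - 203) = -21038/(-210) = -21038*(-1/210) = 10519/105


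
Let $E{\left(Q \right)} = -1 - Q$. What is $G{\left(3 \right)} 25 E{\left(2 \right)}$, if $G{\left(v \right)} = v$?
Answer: $-225$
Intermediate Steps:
$G{\left(3 \right)} 25 E{\left(2 \right)} = 3 \cdot 25 \left(-1 - 2\right) = 75 \left(-1 - 2\right) = 75 \left(-3\right) = -225$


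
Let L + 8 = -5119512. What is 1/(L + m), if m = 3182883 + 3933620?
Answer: 1/1996983 ≈ 5.0076e-7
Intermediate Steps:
m = 7116503
L = -5119520 (L = -8 - 5119512 = -5119520)
1/(L + m) = 1/(-5119520 + 7116503) = 1/1996983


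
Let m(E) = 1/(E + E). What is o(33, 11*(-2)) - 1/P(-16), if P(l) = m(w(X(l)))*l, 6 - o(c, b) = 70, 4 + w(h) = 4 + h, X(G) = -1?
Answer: -513/8 ≈ -64.125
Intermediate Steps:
w(h) = h (w(h) = -4 + (4 + h) = h)
o(c, b) = -64 (o(c, b) = 6 - 1*70 = 6 - 70 = -64)
m(E) = 1/(2*E)
P(l) = -l/2 (P(l) = ((1/2)/(-1))*l = ((1/2)*(-1))*l = -l/2)
o(33, 11*(-2)) - 1/P(-16) = -64 - 1/((-1/2*(-16))) = -64 - 1/8 = -513/8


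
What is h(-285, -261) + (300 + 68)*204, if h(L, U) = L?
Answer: 74787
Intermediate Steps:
h(-285, -261) + (300 + 68)*204 = -285 + (300 + 68)*204 = -285 + 368*204 = -285 + 75072 = 74787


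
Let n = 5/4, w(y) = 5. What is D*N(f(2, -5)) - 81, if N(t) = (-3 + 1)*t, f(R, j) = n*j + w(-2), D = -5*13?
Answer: -487/2 ≈ -243.50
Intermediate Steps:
D = -65
n = 5/4 (n = 5*(¼) = 5/4 ≈ 1.2500)
f(R, j) = 5 + 5*j/4 (f(R, j) = 5*j/4 + 5 = 5 + 5*j/4)
N(t) = -2*t
D*N(f(2, -5)) - 81 = -(-130)*(5 + (5/4)*(-5)) - 81 = -(-130)*(5 - 25/4) - 81 = -(-130)*(-5)/4 - 81 = -65*5/2 - 81 = -325/2 - 81 = -487/2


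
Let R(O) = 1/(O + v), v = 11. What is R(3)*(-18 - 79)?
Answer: -97/14 ≈ -6.9286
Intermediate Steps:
R(O) = 1/(11 + O) (R(O) = 1/(O + 11) = 1/(11 + O))
R(3)*(-18 - 79) = (-18 - 79)/(11 + 3) = -97/14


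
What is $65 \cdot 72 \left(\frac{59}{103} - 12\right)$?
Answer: $- \frac{5508360}{103} \approx -53479.0$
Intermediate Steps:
$65 \cdot 72 \left(\frac{59}{103} - 12\right) = 4680 \left(59 \cdot \frac{1}{103} - 12\right) = 4680 \left(\frac{59}{103} - 12\right) = 4680 \left(- \frac{1177}{103}\right) = - \frac{5508360}{103}$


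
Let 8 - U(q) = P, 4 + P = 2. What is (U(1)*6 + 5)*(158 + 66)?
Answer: 14560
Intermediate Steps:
P = -2 (P = -4 + 2 = -2)
U(q) = 10 (U(q) = 8 - 1*(-2) = 8 + 2 = 10)
(U(1)*6 + 5)*(158 + 66) = (10*6 + 5)*(158 + 66) = (60 + 5)*224 = 65*224 = 14560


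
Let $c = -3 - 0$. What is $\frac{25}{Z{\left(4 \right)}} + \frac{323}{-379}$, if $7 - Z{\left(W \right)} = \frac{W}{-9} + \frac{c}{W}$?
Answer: $\frac{49163}{22361} \approx 2.1986$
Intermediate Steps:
$c = -3$ ($c = -3 + 0 = -3$)
$Z{\left(W \right)} = 7 + \frac{3}{W} + \frac{W}{9}$ ($Z{\left(W \right)} = 7 - \left(\frac{W}{-9} - \frac{3}{W}\right) = 7 - \left(W \left(- \frac{1}{9}\right) - \frac{3}{W}\right) = 7 - \left(- \frac{W}{9} - \frac{3}{W}\right) = 7 - \left(- \frac{3}{W} - \frac{W}{9}\right) = 7 + \left(\frac{3}{W} + \frac{W}{9}\right) = 7 + \frac{3}{W} + \frac{W}{9}$)
$\frac{25}{Z{\left(4 \right)}} + \frac{323}{-379} = \frac{25}{7 + \frac{3}{4} + \frac{1}{9} \cdot 4} + \frac{323}{-379} = \frac{25}{7 + 3 \cdot \frac{1}{4} + \frac{4}{9}} + 323 \left(- \frac{1}{379}\right) = \frac{25}{7 + \frac{3}{4} + \frac{4}{9}} - \frac{323}{379} = \frac{25}{\frac{295}{36}} - \frac{323}{379} = 25 \cdot \frac{36}{295} - \frac{323}{379} = \frac{180}{59} - \frac{323}{379} = \frac{49163}{22361}$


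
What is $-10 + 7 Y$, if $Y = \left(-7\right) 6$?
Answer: $-304$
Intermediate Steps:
$Y = -42$
$-10 + 7 Y = -10 + 7 \left(-42\right) = -10 - 294 = -304$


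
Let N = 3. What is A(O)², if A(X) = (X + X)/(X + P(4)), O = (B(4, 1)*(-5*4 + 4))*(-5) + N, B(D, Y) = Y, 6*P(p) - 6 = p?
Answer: 62001/16129 ≈ 3.8441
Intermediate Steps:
P(p) = 1 + p/6
O = 83 (O = (1*(-5*4 + 4))*(-5) + 3 = (1*(-20 + 4))*(-5) + 3 = (1*(-16))*(-5) + 3 = -16*(-5) + 3 = 80 + 3 = 83)
A(X) = 2*X/(5/3 + X) (A(X) = (X + X)/(X + (1 + (⅙)*4)) = (2*X)/(X + (1 + ⅔)) = (2*X)/(X + 5/3) = (2*X)/(5/3 + X) = 2*X/(5/3 + X))
A(O)² = (6*83/(5 + 3*83))² = (6*83/(5 + 249))² = (6*83/254)² = (6*83*(1/254))² = (249/127)² = 62001/16129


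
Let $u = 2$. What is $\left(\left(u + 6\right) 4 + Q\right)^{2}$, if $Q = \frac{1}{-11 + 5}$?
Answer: $\frac{36481}{36} \approx 1013.4$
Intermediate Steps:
$Q = - \frac{1}{6}$ ($Q = \frac{1}{-6} = - \frac{1}{6} \approx -0.16667$)
$\left(\left(u + 6\right) 4 + Q\right)^{2} = \left(\left(2 + 6\right) 4 - \frac{1}{6}\right)^{2} = \left(8 \cdot 4 - \frac{1}{6}\right)^{2} = \left(32 - \frac{1}{6}\right)^{2} = \left(\frac{191}{6}\right)^{2} = \frac{36481}{36}$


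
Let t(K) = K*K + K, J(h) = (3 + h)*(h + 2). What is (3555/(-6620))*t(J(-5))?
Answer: -14931/662 ≈ -22.554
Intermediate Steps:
J(h) = (2 + h)*(3 + h) (J(h) = (3 + h)*(2 + h) = (2 + h)*(3 + h))
t(K) = K + K² (t(K) = K² + K = K + K²)
(3555/(-6620))*t(J(-5)) = (3555/(-6620))*((6 + (-5)² + 5*(-5))*(1 + (6 + (-5)² + 5*(-5)))) = (3555*(-1/6620))*((6 + 25 - 25)*(1 + (6 + 25 - 25))) = -2133*(1 + 6)/662 = -2133*7/662 = -711/1324*42 = -14931/662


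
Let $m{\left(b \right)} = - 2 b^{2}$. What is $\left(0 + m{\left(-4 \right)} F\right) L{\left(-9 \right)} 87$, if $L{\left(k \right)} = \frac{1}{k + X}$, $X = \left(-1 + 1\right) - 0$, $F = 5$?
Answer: $\frac{4640}{3} \approx 1546.7$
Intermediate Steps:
$X = 0$ ($X = 0 + 0 = 0$)
$L{\left(k \right)} = \frac{1}{k}$ ($L{\left(k \right)} = \frac{1}{k + 0} = \frac{1}{k}$)
$\left(0 + m{\left(-4 \right)} F\right) L{\left(-9 \right)} 87 = \frac{0 + - 2 \left(-4\right)^{2} \cdot 5}{-9} \cdot 87 = \left(0 + \left(-2\right) 16 \cdot 5\right) \left(- \frac{1}{9}\right) 87 = \left(0 - 160\right) \left(- \frac{1}{9}\right) 87 = \left(-160\right) \left(- \frac{1}{9}\right) 87 = \frac{160}{9} \cdot 87 = \frac{4640}{3}$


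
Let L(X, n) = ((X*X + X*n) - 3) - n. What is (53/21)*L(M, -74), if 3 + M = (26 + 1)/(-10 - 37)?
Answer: 40776451/46389 ≈ 879.01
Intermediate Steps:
M = -168/47 (M = -3 + (26 + 1)/(-10 - 37) = -3 + 27/(-47) = -3 + 27*(-1/47) = -3 - 27/47 = -168/47 ≈ -3.5745)
L(X, n) = -3 + X² - n + X*n (L(X, n) = ((X² + X*n) - 3) - n = (-3 + X² + X*n) - n = -3 + X² - n + X*n)
(53/21)*L(M, -74) = (53/21)*(-3 + (-168/47)² - 1*(-74) - 168/47*(-74)) = (53*(1/21))*(-3 + 28224/2209 + 74 + 12432/47) = (53/21)*(769367/2209) = 40776451/46389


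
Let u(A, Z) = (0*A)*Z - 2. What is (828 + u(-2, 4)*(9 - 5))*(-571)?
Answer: -468220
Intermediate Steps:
u(A, Z) = -2 (u(A, Z) = 0*Z - 2 = 0 - 2 = -2)
(828 + u(-2, 4)*(9 - 5))*(-571) = (828 - 2*(9 - 5))*(-571) = (828 - 2*4)*(-571) = (828 - 8)*(-571) = 820*(-571) = -468220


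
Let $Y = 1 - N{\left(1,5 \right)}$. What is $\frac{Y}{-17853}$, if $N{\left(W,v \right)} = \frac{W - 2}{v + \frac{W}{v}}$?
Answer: $- \frac{31}{464178} \approx -6.6785 \cdot 10^{-5}$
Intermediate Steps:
$N{\left(W,v \right)} = \frac{-2 + W}{v + \frac{W}{v}}$
$Y = \frac{31}{26}$ ($Y = 1 - \frac{5 \left(-2 + 1\right)}{1 + 5^{2}} = 1 - 5 \frac{1}{1 + 25} \left(-1\right) = 1 - 5 \cdot \frac{1}{26} \left(-1\right) = 1 - - \frac{5}{26} = 1 + \frac{5}{26} = \frac{31}{26} \approx 1.1923$)
$\frac{Y}{-17853} = \frac{31}{26 \left(-17853\right)} = \frac{31}{26} \left(- \frac{1}{17853}\right) = - \frac{31}{464178}$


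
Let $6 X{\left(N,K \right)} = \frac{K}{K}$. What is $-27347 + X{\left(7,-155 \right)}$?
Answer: $- \frac{164081}{6} \approx -27347.0$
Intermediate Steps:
$X{\left(N,K \right)} = \frac{1}{6}$ ($X{\left(N,K \right)} = \frac{K \frac{1}{K}}{6} = \frac{1}{6} \cdot 1 = \frac{1}{6}$)
$-27347 + X{\left(7,-155 \right)} = -27347 + \frac{1}{6} = - \frac{164081}{6}$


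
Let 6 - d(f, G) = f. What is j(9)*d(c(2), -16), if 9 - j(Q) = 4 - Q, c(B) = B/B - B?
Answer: 98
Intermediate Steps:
c(B) = 1 - B
d(f, G) = 6 - f
j(Q) = 5 + Q (j(Q) = 9 - (4 - Q) = 9 + (-4 + Q) = 5 + Q)
j(9)*d(c(2), -16) = (5 + 9)*(6 - (1 - 1*2)) = 14*(6 - (1 - 2)) = 14*(6 - 1*(-1)) = 14*(6 + 1) = 14*7 = 98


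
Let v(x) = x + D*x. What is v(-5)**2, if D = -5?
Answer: 400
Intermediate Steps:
v(x) = -4*x (v(x) = x - 5*x = -4*x)
v(-5)**2 = (-4*(-5))**2 = 20**2 = 400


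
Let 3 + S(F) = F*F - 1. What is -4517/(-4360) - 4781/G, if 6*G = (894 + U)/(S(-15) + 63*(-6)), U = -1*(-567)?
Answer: 6547580019/2123320 ≈ 3083.7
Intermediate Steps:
S(F) = -4 + F² (S(F) = -3 + (F*F - 1) = -3 + (F² - 1) = -3 + (-1 + F²) = -4 + F²)
U = 567
G = -487/314 (G = ((894 + 567)/((-4 + (-15)²) + 63*(-6)))/6 = (1461/((-4 + 225) - 378))/6 = (1461/(221 - 378))/6 = (1461/(-157))/6 = (1461*(-1/157))/6 = (⅙)*(-1461/157) = -487/314 ≈ -1.5510)
-4517/(-4360) - 4781/G = -4517/(-4360) - 4781/(-487/314) = -4517*(-1/4360) - 4781*(-314/487) = 4517/4360 + 1501234/487 = 6547580019/2123320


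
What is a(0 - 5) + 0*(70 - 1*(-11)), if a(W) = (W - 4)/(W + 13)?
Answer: -9/8 ≈ -1.1250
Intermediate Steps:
a(W) = (-4 + W)/(13 + W)
a(0 - 5) + 0*(70 - 1*(-11)) = (-4 + (0 - 5))/(13 + (0 - 5)) + 0*(70 - 1*(-11)) = (-4 - 5)/(13 - 5) + 0*(70 + 11) = -9/8 + 0*81 = (⅛)*(-9) + 0 = -9/8 + 0 = -9/8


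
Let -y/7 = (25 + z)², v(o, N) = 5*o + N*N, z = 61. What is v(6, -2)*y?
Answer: -1760248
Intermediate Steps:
v(o, N) = N² + 5*o (v(o, N) = 5*o + N² = N² + 5*o)
y = -51772 (y = -7*(25 + 61)² = -7*86² = -7*7396 = -51772)
v(6, -2)*y = ((-2)² + 5*6)*(-51772) = (4 + 30)*(-51772) = 34*(-51772) = -1760248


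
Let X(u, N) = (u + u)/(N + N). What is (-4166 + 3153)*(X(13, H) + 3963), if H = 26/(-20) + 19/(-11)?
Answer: -1335386237/333 ≈ -4.0102e+6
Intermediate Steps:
H = -333/110 (H = 26*(-1/20) + 19*(-1/11) = -13/10 - 19/11 = -333/110 ≈ -3.0273)
X(u, N) = u/N (X(u, N) = (2*u)/((2*N)) = (2*u)*(1/(2*N)) = u/N)
(-4166 + 3153)*(X(13, H) + 3963) = (-4166 + 3153)*(13/(-333/110) + 3963) = -1013*(13*(-110/333) + 3963) = -1013*(-1430/333 + 3963) = -1013*1318249/333 = -1335386237/333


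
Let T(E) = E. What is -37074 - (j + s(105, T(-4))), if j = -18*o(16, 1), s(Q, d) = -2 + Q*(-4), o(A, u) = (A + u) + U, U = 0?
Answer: -36346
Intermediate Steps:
o(A, u) = A + u (o(A, u) = (A + u) + 0 = A + u)
s(Q, d) = -2 - 4*Q
j = -306 (j = -18*(16 + 1) = -18*17 = -306)
-37074 - (j + s(105, T(-4))) = -37074 - (-306 + (-2 - 4*105)) = -37074 - (-306 + (-2 - 420)) = -37074 - (-306 - 422) = -37074 - 1*(-728) = -37074 + 728 = -36346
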